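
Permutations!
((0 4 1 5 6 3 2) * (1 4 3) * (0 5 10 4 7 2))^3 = (0 3)(1 7 6 4 5 10 2) = [3, 7, 1, 0, 5, 10, 4, 6, 8, 9, 2]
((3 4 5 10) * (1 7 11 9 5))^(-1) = (1 4 3 10 5 9 11 7) = [0, 4, 2, 10, 3, 9, 6, 1, 8, 11, 5, 7]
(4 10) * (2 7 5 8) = (2 7 5 8)(4 10) = [0, 1, 7, 3, 10, 8, 6, 5, 2, 9, 4]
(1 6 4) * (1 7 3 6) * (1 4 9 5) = (1 4 7 3 6 9 5) = [0, 4, 2, 6, 7, 1, 9, 3, 8, 5]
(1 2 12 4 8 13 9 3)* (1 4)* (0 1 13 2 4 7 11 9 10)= [1, 4, 12, 7, 8, 5, 6, 11, 2, 3, 0, 9, 13, 10]= (0 1 4 8 2 12 13 10)(3 7 11 9)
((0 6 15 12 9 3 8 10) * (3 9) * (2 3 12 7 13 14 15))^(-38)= (0 8 2)(3 6 10)(7 14)(13 15)= [8, 1, 0, 6, 4, 5, 10, 14, 2, 9, 3, 11, 12, 15, 7, 13]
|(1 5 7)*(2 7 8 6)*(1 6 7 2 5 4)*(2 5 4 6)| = 12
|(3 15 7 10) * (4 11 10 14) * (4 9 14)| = 6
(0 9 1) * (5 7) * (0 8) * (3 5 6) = (0 9 1 8)(3 5 7 6) = [9, 8, 2, 5, 4, 7, 3, 6, 0, 1]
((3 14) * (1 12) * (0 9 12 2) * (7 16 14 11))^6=[9, 2, 0, 11, 4, 5, 6, 16, 8, 12, 10, 7, 1, 13, 3, 15, 14]=(0 9 12 1 2)(3 11 7 16 14)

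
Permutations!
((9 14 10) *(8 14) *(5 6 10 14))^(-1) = (14)(5 8 9 10 6) = [0, 1, 2, 3, 4, 8, 5, 7, 9, 10, 6, 11, 12, 13, 14]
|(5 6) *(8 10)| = 2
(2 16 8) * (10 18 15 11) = [0, 1, 16, 3, 4, 5, 6, 7, 2, 9, 18, 10, 12, 13, 14, 11, 8, 17, 15] = (2 16 8)(10 18 15 11)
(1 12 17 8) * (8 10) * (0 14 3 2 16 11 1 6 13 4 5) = (0 14 3 2 16 11 1 12 17 10 8 6 13 4 5) = [14, 12, 16, 2, 5, 0, 13, 7, 6, 9, 8, 1, 17, 4, 3, 15, 11, 10]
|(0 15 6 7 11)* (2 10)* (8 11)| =6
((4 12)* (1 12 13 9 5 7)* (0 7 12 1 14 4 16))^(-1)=(0 16 12 5 9 13 4 14 7)=[16, 1, 2, 3, 14, 9, 6, 0, 8, 13, 10, 11, 5, 4, 7, 15, 12]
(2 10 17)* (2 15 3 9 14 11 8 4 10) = [0, 1, 2, 9, 10, 5, 6, 7, 4, 14, 17, 8, 12, 13, 11, 3, 16, 15] = (3 9 14 11 8 4 10 17 15)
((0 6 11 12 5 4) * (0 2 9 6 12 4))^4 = (0 12 5)(2 4 11 6 9) = [12, 1, 4, 3, 11, 0, 9, 7, 8, 2, 10, 6, 5]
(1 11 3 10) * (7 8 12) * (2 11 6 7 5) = (1 6 7 8 12 5 2 11 3 10) = [0, 6, 11, 10, 4, 2, 7, 8, 12, 9, 1, 3, 5]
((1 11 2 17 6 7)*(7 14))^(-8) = (1 7 14 6 17 2 11) = [0, 7, 11, 3, 4, 5, 17, 14, 8, 9, 10, 1, 12, 13, 6, 15, 16, 2]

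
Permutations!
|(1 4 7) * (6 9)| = |(1 4 7)(6 9)| = 6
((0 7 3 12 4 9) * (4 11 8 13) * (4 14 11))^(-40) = (14)(0 3 4)(7 12 9) = [3, 1, 2, 4, 0, 5, 6, 12, 8, 7, 10, 11, 9, 13, 14]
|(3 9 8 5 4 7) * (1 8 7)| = |(1 8 5 4)(3 9 7)| = 12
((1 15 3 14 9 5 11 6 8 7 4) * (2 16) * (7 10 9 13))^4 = [0, 13, 2, 4, 14, 10, 5, 3, 11, 8, 6, 9, 12, 15, 1, 7, 16] = (16)(1 13 15 7 3 4 14)(5 10 6)(8 11 9)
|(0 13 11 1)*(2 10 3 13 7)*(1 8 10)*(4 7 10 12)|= 11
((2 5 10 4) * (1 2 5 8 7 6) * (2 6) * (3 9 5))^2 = [0, 1, 7, 5, 9, 4, 6, 8, 2, 10, 3] = (2 7 8)(3 5 4 9 10)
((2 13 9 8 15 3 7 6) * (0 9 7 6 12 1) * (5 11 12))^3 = [15, 8, 5, 13, 4, 1, 7, 12, 6, 3, 10, 0, 9, 11, 14, 2] = (0 15 2 5 1 8 6 7 12 9 3 13 11)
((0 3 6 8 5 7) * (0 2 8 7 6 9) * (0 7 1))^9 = (9) = [0, 1, 2, 3, 4, 5, 6, 7, 8, 9]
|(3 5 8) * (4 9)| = |(3 5 8)(4 9)| = 6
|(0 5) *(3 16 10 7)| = |(0 5)(3 16 10 7)| = 4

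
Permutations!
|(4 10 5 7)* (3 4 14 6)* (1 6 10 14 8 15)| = 10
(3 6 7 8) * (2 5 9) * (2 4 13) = (2 5 9 4 13)(3 6 7 8) = [0, 1, 5, 6, 13, 9, 7, 8, 3, 4, 10, 11, 12, 2]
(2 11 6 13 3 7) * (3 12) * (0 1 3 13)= (0 1 3 7 2 11 6)(12 13)= [1, 3, 11, 7, 4, 5, 0, 2, 8, 9, 10, 6, 13, 12]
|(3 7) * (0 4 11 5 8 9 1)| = |(0 4 11 5 8 9 1)(3 7)| = 14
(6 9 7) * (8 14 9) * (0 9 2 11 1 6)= (0 9 7)(1 6 8 14 2 11)= [9, 6, 11, 3, 4, 5, 8, 0, 14, 7, 10, 1, 12, 13, 2]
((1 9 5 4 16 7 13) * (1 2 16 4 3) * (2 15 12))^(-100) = (2 7 15)(12 16 13) = [0, 1, 7, 3, 4, 5, 6, 15, 8, 9, 10, 11, 16, 12, 14, 2, 13]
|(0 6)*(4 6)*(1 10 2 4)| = |(0 1 10 2 4 6)| = 6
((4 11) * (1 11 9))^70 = (1 4)(9 11) = [0, 4, 2, 3, 1, 5, 6, 7, 8, 11, 10, 9]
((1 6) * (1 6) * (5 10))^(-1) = (5 10) = [0, 1, 2, 3, 4, 10, 6, 7, 8, 9, 5]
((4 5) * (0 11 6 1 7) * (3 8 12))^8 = [1, 11, 2, 12, 4, 5, 0, 6, 3, 9, 10, 7, 8] = (0 1 11 7 6)(3 12 8)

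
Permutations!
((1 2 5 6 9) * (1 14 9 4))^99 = (1 4 6 5 2)(9 14) = [0, 4, 1, 3, 6, 2, 5, 7, 8, 14, 10, 11, 12, 13, 9]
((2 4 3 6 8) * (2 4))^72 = (8) = [0, 1, 2, 3, 4, 5, 6, 7, 8]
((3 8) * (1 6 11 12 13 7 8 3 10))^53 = (1 7 11 10 13 6 8 12) = [0, 7, 2, 3, 4, 5, 8, 11, 12, 9, 13, 10, 1, 6]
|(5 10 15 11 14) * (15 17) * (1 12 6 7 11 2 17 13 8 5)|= 12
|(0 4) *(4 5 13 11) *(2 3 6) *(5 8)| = 6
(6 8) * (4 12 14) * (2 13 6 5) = (2 13 6 8 5)(4 12 14) = [0, 1, 13, 3, 12, 2, 8, 7, 5, 9, 10, 11, 14, 6, 4]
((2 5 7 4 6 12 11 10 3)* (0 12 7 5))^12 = [0, 1, 2, 3, 4, 5, 6, 7, 8, 9, 10, 11, 12] = (12)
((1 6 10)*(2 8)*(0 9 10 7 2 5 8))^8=(0 9 10 1 6 7 2)=[9, 6, 0, 3, 4, 5, 7, 2, 8, 10, 1]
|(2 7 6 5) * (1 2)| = 5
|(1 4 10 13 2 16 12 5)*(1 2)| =4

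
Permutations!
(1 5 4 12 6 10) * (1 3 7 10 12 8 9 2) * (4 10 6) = [0, 5, 1, 7, 8, 10, 12, 6, 9, 2, 3, 11, 4] = (1 5 10 3 7 6 12 4 8 9 2)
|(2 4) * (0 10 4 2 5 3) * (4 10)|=|(10)(0 4 5 3)|=4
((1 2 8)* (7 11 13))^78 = [0, 1, 2, 3, 4, 5, 6, 7, 8, 9, 10, 11, 12, 13] = (13)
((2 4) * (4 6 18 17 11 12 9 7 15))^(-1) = [0, 1, 4, 3, 15, 5, 2, 9, 8, 12, 10, 17, 11, 13, 14, 7, 16, 18, 6] = (2 4 15 7 9 12 11 17 18 6)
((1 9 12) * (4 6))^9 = (12)(4 6) = [0, 1, 2, 3, 6, 5, 4, 7, 8, 9, 10, 11, 12]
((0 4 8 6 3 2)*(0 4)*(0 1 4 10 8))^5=(10)(0 4 1)=[4, 0, 2, 3, 1, 5, 6, 7, 8, 9, 10]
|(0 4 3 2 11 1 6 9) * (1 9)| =6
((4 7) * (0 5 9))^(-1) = (0 9 5)(4 7) = [9, 1, 2, 3, 7, 0, 6, 4, 8, 5]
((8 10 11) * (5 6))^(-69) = [0, 1, 2, 3, 4, 6, 5, 7, 8, 9, 10, 11] = (11)(5 6)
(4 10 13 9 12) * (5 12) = [0, 1, 2, 3, 10, 12, 6, 7, 8, 5, 13, 11, 4, 9] = (4 10 13 9 5 12)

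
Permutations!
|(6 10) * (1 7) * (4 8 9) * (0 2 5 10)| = |(0 2 5 10 6)(1 7)(4 8 9)| = 30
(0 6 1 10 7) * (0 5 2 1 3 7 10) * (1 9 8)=[6, 0, 9, 7, 4, 2, 3, 5, 1, 8, 10]=(10)(0 6 3 7 5 2 9 8 1)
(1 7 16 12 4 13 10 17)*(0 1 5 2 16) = (0 1 7)(2 16 12 4 13 10 17 5) = [1, 7, 16, 3, 13, 2, 6, 0, 8, 9, 17, 11, 4, 10, 14, 15, 12, 5]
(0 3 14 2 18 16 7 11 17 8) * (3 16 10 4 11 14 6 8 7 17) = (0 16 17 7 14 2 18 10 4 11 3 6 8) = [16, 1, 18, 6, 11, 5, 8, 14, 0, 9, 4, 3, 12, 13, 2, 15, 17, 7, 10]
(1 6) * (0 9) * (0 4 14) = (0 9 4 14)(1 6) = [9, 6, 2, 3, 14, 5, 1, 7, 8, 4, 10, 11, 12, 13, 0]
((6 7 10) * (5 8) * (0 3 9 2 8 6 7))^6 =(10)(0 6 5 8 2 9 3) =[6, 1, 9, 0, 4, 8, 5, 7, 2, 3, 10]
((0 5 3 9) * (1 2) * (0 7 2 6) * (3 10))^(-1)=(0 6 1 2 7 9 3 10 5)=[6, 2, 7, 10, 4, 0, 1, 9, 8, 3, 5]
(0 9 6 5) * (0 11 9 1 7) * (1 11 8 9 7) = [11, 1, 2, 3, 4, 8, 5, 0, 9, 6, 10, 7] = (0 11 7)(5 8 9 6)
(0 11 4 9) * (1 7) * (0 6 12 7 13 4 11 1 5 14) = [1, 13, 2, 3, 9, 14, 12, 5, 8, 6, 10, 11, 7, 4, 0] = (0 1 13 4 9 6 12 7 5 14)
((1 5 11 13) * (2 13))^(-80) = (13) = [0, 1, 2, 3, 4, 5, 6, 7, 8, 9, 10, 11, 12, 13]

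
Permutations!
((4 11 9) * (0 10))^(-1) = (0 10)(4 9 11) = [10, 1, 2, 3, 9, 5, 6, 7, 8, 11, 0, 4]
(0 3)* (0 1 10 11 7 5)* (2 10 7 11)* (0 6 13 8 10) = (0 3 1 7 5 6 13 8 10 2) = [3, 7, 0, 1, 4, 6, 13, 5, 10, 9, 2, 11, 12, 8]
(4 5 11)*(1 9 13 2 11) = [0, 9, 11, 3, 5, 1, 6, 7, 8, 13, 10, 4, 12, 2] = (1 9 13 2 11 4 5)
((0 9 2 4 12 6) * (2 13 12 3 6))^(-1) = (0 6 3 4 2 12 13 9) = [6, 1, 12, 4, 2, 5, 3, 7, 8, 0, 10, 11, 13, 9]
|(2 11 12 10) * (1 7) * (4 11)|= 10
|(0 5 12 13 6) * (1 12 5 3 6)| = |(0 3 6)(1 12 13)| = 3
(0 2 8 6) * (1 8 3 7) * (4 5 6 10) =(0 2 3 7 1 8 10 4 5 6) =[2, 8, 3, 7, 5, 6, 0, 1, 10, 9, 4]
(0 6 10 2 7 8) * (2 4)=(0 6 10 4 2 7 8)=[6, 1, 7, 3, 2, 5, 10, 8, 0, 9, 4]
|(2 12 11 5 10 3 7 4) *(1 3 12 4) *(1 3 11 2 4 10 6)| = |(1 11 5 6)(2 10 12)(3 7)| = 12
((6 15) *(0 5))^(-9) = (0 5)(6 15) = [5, 1, 2, 3, 4, 0, 15, 7, 8, 9, 10, 11, 12, 13, 14, 6]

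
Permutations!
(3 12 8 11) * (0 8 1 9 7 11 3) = (0 8 3 12 1 9 7 11) = [8, 9, 2, 12, 4, 5, 6, 11, 3, 7, 10, 0, 1]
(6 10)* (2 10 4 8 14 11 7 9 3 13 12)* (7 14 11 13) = (2 10 6 4 8 11 14 13 12)(3 7 9) = [0, 1, 10, 7, 8, 5, 4, 9, 11, 3, 6, 14, 2, 12, 13]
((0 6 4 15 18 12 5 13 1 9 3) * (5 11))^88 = (0 18 13)(1 6 12)(3 15 5)(4 11 9) = [18, 6, 2, 15, 11, 3, 12, 7, 8, 4, 10, 9, 1, 0, 14, 5, 16, 17, 13]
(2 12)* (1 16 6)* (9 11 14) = (1 16 6)(2 12)(9 11 14) = [0, 16, 12, 3, 4, 5, 1, 7, 8, 11, 10, 14, 2, 13, 9, 15, 6]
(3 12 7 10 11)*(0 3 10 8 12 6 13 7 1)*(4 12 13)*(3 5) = (0 5 3 6 4 12 1)(7 8 13)(10 11) = [5, 0, 2, 6, 12, 3, 4, 8, 13, 9, 11, 10, 1, 7]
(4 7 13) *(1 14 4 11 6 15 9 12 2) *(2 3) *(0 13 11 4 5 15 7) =[13, 14, 1, 2, 0, 15, 7, 11, 8, 12, 10, 6, 3, 4, 5, 9] =(0 13 4)(1 14 5 15 9 12 3 2)(6 7 11)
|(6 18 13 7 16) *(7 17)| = |(6 18 13 17 7 16)| = 6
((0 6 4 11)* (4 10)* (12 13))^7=(0 10 11 6 4)(12 13)=[10, 1, 2, 3, 0, 5, 4, 7, 8, 9, 11, 6, 13, 12]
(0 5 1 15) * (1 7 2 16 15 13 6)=(0 5 7 2 16 15)(1 13 6)=[5, 13, 16, 3, 4, 7, 1, 2, 8, 9, 10, 11, 12, 6, 14, 0, 15]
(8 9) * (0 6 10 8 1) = (0 6 10 8 9 1) = [6, 0, 2, 3, 4, 5, 10, 7, 9, 1, 8]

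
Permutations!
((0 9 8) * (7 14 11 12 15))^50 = (15)(0 8 9) = [8, 1, 2, 3, 4, 5, 6, 7, 9, 0, 10, 11, 12, 13, 14, 15]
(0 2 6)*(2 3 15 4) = [3, 1, 6, 15, 2, 5, 0, 7, 8, 9, 10, 11, 12, 13, 14, 4] = (0 3 15 4 2 6)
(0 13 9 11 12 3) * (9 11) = (0 13 11 12 3) = [13, 1, 2, 0, 4, 5, 6, 7, 8, 9, 10, 12, 3, 11]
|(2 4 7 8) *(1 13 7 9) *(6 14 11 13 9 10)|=18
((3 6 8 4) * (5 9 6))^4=[0, 1, 2, 8, 6, 4, 5, 7, 9, 3]=(3 8 9)(4 6 5)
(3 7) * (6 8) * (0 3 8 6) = (0 3 7 8) = [3, 1, 2, 7, 4, 5, 6, 8, 0]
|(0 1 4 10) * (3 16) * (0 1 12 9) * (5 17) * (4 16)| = 30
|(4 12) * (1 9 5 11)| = 4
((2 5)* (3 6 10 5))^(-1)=(2 5 10 6 3)=[0, 1, 5, 2, 4, 10, 3, 7, 8, 9, 6]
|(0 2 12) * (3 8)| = |(0 2 12)(3 8)| = 6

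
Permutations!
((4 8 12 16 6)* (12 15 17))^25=[0, 1, 2, 3, 12, 5, 17, 7, 16, 9, 10, 11, 8, 13, 14, 6, 15, 4]=(4 12 8 16 15 6 17)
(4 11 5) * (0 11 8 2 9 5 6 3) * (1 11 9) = (0 9 5 4 8 2 1 11 6 3) = [9, 11, 1, 0, 8, 4, 3, 7, 2, 5, 10, 6]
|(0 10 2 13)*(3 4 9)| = |(0 10 2 13)(3 4 9)| = 12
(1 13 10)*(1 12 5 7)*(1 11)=(1 13 10 12 5 7 11)=[0, 13, 2, 3, 4, 7, 6, 11, 8, 9, 12, 1, 5, 10]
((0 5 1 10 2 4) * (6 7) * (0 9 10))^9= [0, 1, 4, 3, 9, 5, 7, 6, 8, 10, 2]= (2 4 9 10)(6 7)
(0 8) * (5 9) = (0 8)(5 9) = [8, 1, 2, 3, 4, 9, 6, 7, 0, 5]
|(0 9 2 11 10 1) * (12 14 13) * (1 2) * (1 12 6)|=|(0 9 12 14 13 6 1)(2 11 10)|=21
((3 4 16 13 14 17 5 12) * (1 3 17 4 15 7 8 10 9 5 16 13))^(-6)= (1 10 16 8 17 7 12 15 5 3 9)= [0, 10, 2, 9, 4, 3, 6, 12, 17, 1, 16, 11, 15, 13, 14, 5, 8, 7]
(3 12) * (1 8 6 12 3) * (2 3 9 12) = (1 8 6 2 3 9 12) = [0, 8, 3, 9, 4, 5, 2, 7, 6, 12, 10, 11, 1]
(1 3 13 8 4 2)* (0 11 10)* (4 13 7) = [11, 3, 1, 7, 2, 5, 6, 4, 13, 9, 0, 10, 12, 8] = (0 11 10)(1 3 7 4 2)(8 13)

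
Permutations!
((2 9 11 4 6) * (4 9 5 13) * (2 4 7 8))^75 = (13)(4 6)(9 11) = [0, 1, 2, 3, 6, 5, 4, 7, 8, 11, 10, 9, 12, 13]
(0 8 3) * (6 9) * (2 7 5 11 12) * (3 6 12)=(0 8 6 9 12 2 7 5 11 3)=[8, 1, 7, 0, 4, 11, 9, 5, 6, 12, 10, 3, 2]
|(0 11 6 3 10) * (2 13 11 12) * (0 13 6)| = |(0 12 2 6 3 10 13 11)| = 8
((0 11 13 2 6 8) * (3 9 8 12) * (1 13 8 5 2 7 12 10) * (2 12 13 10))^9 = (1 10)(2 6)(3 9 5 12)(7 13) = [0, 10, 6, 9, 4, 12, 2, 13, 8, 5, 1, 11, 3, 7]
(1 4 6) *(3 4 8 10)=[0, 8, 2, 4, 6, 5, 1, 7, 10, 9, 3]=(1 8 10 3 4 6)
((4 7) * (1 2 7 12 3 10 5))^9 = (1 2 7 4 12 3 10 5) = [0, 2, 7, 10, 12, 1, 6, 4, 8, 9, 5, 11, 3]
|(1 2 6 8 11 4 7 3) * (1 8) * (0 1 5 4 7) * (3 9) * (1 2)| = 5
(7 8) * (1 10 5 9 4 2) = (1 10 5 9 4 2)(7 8) = [0, 10, 1, 3, 2, 9, 6, 8, 7, 4, 5]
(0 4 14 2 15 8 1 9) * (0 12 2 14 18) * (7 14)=(0 4 18)(1 9 12 2 15 8)(7 14)=[4, 9, 15, 3, 18, 5, 6, 14, 1, 12, 10, 11, 2, 13, 7, 8, 16, 17, 0]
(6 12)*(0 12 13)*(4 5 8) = (0 12 6 13)(4 5 8) = [12, 1, 2, 3, 5, 8, 13, 7, 4, 9, 10, 11, 6, 0]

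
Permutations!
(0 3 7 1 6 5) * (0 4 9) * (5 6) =(0 3 7 1 5 4 9) =[3, 5, 2, 7, 9, 4, 6, 1, 8, 0]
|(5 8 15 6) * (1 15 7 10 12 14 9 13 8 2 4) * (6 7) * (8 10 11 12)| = 14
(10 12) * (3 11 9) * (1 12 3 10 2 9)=(1 12 2 9 10 3 11)=[0, 12, 9, 11, 4, 5, 6, 7, 8, 10, 3, 1, 2]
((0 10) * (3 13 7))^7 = (0 10)(3 13 7) = [10, 1, 2, 13, 4, 5, 6, 3, 8, 9, 0, 11, 12, 7]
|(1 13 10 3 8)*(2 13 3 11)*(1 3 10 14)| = |(1 10 11 2 13 14)(3 8)| = 6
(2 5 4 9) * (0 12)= (0 12)(2 5 4 9)= [12, 1, 5, 3, 9, 4, 6, 7, 8, 2, 10, 11, 0]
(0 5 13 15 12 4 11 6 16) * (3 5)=(0 3 5 13 15 12 4 11 6 16)=[3, 1, 2, 5, 11, 13, 16, 7, 8, 9, 10, 6, 4, 15, 14, 12, 0]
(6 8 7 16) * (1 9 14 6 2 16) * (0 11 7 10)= (0 11 7 1 9 14 6 8 10)(2 16)= [11, 9, 16, 3, 4, 5, 8, 1, 10, 14, 0, 7, 12, 13, 6, 15, 2]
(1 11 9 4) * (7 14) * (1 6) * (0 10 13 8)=(0 10 13 8)(1 11 9 4 6)(7 14)=[10, 11, 2, 3, 6, 5, 1, 14, 0, 4, 13, 9, 12, 8, 7]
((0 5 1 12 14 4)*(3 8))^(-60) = (14) = [0, 1, 2, 3, 4, 5, 6, 7, 8, 9, 10, 11, 12, 13, 14]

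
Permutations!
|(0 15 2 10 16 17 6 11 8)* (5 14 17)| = 11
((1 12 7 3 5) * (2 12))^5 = (1 5 3 7 12 2) = [0, 5, 1, 7, 4, 3, 6, 12, 8, 9, 10, 11, 2]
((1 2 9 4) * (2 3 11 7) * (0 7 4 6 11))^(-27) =(11) =[0, 1, 2, 3, 4, 5, 6, 7, 8, 9, 10, 11]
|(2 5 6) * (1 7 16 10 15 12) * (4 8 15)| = |(1 7 16 10 4 8 15 12)(2 5 6)| = 24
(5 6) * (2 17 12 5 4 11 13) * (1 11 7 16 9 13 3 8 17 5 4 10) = (1 11 3 8 17 12 4 7 16 9 13 2 5 6 10) = [0, 11, 5, 8, 7, 6, 10, 16, 17, 13, 1, 3, 4, 2, 14, 15, 9, 12]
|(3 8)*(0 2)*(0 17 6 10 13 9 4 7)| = 18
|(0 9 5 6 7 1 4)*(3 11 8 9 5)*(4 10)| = 28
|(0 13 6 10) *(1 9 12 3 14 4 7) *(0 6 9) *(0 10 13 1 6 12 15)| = 12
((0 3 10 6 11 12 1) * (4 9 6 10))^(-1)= [1, 12, 2, 0, 3, 5, 9, 7, 8, 4, 10, 6, 11]= (0 1 12 11 6 9 4 3)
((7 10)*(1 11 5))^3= (11)(7 10)= [0, 1, 2, 3, 4, 5, 6, 10, 8, 9, 7, 11]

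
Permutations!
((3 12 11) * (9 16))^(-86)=[0, 1, 2, 12, 4, 5, 6, 7, 8, 9, 10, 3, 11, 13, 14, 15, 16]=(16)(3 12 11)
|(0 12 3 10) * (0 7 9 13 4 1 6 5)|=11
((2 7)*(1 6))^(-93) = (1 6)(2 7) = [0, 6, 7, 3, 4, 5, 1, 2]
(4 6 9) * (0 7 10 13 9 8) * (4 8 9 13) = [7, 1, 2, 3, 6, 5, 9, 10, 0, 8, 4, 11, 12, 13] = (13)(0 7 10 4 6 9 8)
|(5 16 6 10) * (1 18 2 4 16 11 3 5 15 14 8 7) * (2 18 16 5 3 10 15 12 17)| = 7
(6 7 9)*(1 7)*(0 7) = [7, 0, 2, 3, 4, 5, 1, 9, 8, 6] = (0 7 9 6 1)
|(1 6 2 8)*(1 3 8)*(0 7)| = 6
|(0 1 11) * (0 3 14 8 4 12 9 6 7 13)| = 12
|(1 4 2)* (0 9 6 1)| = 6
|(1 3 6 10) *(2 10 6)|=|(1 3 2 10)|=4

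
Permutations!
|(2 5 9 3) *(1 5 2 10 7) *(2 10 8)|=8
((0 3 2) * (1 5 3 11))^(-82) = [1, 3, 11, 0, 4, 2, 6, 7, 8, 9, 10, 5] = (0 1 3)(2 11 5)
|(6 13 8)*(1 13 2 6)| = |(1 13 8)(2 6)| = 6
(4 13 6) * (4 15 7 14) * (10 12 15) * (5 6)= (4 13 5 6 10 12 15 7 14)= [0, 1, 2, 3, 13, 6, 10, 14, 8, 9, 12, 11, 15, 5, 4, 7]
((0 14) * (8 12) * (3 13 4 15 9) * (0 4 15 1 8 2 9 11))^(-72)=(15)=[0, 1, 2, 3, 4, 5, 6, 7, 8, 9, 10, 11, 12, 13, 14, 15]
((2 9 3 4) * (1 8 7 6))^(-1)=(1 6 7 8)(2 4 3 9)=[0, 6, 4, 9, 3, 5, 7, 8, 1, 2]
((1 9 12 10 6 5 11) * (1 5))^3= (1 10 9 6 12)(5 11)= [0, 10, 2, 3, 4, 11, 12, 7, 8, 6, 9, 5, 1]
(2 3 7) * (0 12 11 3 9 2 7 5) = (0 12 11 3 5)(2 9) = [12, 1, 9, 5, 4, 0, 6, 7, 8, 2, 10, 3, 11]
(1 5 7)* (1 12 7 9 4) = [0, 5, 2, 3, 1, 9, 6, 12, 8, 4, 10, 11, 7] = (1 5 9 4)(7 12)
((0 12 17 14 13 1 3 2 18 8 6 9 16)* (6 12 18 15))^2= (0 8 17 13 3 15 9)(1 2 6 16 18 12 14)= [8, 2, 6, 15, 4, 5, 16, 7, 17, 0, 10, 11, 14, 3, 1, 9, 18, 13, 12]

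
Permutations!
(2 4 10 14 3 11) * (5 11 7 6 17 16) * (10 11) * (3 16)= (2 4 11)(3 7 6 17)(5 10 14 16)= [0, 1, 4, 7, 11, 10, 17, 6, 8, 9, 14, 2, 12, 13, 16, 15, 5, 3]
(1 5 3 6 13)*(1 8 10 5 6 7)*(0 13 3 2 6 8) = (0 13)(1 8 10 5 2 6 3 7) = [13, 8, 6, 7, 4, 2, 3, 1, 10, 9, 5, 11, 12, 0]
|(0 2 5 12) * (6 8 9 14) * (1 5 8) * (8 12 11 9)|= 6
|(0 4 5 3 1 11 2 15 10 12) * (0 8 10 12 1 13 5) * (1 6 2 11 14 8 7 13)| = |(0 4)(1 14 8 10 6 2 15 12 7 13 5 3)| = 12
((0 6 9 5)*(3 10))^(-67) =(0 6 9 5)(3 10) =[6, 1, 2, 10, 4, 0, 9, 7, 8, 5, 3]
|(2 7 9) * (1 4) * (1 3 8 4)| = 3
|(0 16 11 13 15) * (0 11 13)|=|(0 16 13 15 11)|=5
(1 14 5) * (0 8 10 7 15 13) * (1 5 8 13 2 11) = (0 13)(1 14 8 10 7 15 2 11) = [13, 14, 11, 3, 4, 5, 6, 15, 10, 9, 7, 1, 12, 0, 8, 2]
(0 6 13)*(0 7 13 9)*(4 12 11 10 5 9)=[6, 1, 2, 3, 12, 9, 4, 13, 8, 0, 5, 10, 11, 7]=(0 6 4 12 11 10 5 9)(7 13)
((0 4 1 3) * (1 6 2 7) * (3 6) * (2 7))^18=(7)=[0, 1, 2, 3, 4, 5, 6, 7]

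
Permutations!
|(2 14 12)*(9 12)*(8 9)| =|(2 14 8 9 12)| =5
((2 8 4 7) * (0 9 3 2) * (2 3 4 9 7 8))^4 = (4 8 9) = [0, 1, 2, 3, 8, 5, 6, 7, 9, 4]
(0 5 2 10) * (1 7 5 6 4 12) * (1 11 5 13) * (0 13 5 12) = (0 6 4)(1 7 5 2 10 13)(11 12) = [6, 7, 10, 3, 0, 2, 4, 5, 8, 9, 13, 12, 11, 1]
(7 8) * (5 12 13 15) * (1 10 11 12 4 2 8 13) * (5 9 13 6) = (1 10 11 12)(2 8 7 6 5 4)(9 13 15) = [0, 10, 8, 3, 2, 4, 5, 6, 7, 13, 11, 12, 1, 15, 14, 9]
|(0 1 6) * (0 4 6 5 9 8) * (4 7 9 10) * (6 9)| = 14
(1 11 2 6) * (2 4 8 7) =(1 11 4 8 7 2 6) =[0, 11, 6, 3, 8, 5, 1, 2, 7, 9, 10, 4]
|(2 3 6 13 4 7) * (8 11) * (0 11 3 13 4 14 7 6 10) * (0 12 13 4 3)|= |(0 11 8)(2 4 6 3 10 12 13 14 7)|= 9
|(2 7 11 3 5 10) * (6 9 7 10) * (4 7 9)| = |(2 10)(3 5 6 4 7 11)| = 6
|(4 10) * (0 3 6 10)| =|(0 3 6 10 4)| =5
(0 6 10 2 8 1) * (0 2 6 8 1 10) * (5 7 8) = (0 5 7 8 10 6)(1 2) = [5, 2, 1, 3, 4, 7, 0, 8, 10, 9, 6]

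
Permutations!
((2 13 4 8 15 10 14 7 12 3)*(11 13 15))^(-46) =(2 14 3 10 12 15 7)(4 11)(8 13) =[0, 1, 14, 10, 11, 5, 6, 2, 13, 9, 12, 4, 15, 8, 3, 7]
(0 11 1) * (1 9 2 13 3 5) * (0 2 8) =(0 11 9 8)(1 2 13 3 5) =[11, 2, 13, 5, 4, 1, 6, 7, 0, 8, 10, 9, 12, 3]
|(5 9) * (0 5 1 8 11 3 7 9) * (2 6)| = |(0 5)(1 8 11 3 7 9)(2 6)| = 6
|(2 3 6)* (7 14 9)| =3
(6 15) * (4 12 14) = [0, 1, 2, 3, 12, 5, 15, 7, 8, 9, 10, 11, 14, 13, 4, 6] = (4 12 14)(6 15)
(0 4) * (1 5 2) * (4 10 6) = (0 10 6 4)(1 5 2) = [10, 5, 1, 3, 0, 2, 4, 7, 8, 9, 6]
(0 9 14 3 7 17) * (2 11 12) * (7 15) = (0 9 14 3 15 7 17)(2 11 12) = [9, 1, 11, 15, 4, 5, 6, 17, 8, 14, 10, 12, 2, 13, 3, 7, 16, 0]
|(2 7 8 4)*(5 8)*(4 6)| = 6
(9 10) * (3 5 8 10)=(3 5 8 10 9)=[0, 1, 2, 5, 4, 8, 6, 7, 10, 3, 9]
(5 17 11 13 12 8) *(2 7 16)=(2 7 16)(5 17 11 13 12 8)=[0, 1, 7, 3, 4, 17, 6, 16, 5, 9, 10, 13, 8, 12, 14, 15, 2, 11]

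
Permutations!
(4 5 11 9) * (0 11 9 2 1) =(0 11 2 1)(4 5 9) =[11, 0, 1, 3, 5, 9, 6, 7, 8, 4, 10, 2]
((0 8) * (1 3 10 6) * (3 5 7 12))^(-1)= (0 8)(1 6 10 3 12 7 5)= [8, 6, 2, 12, 4, 1, 10, 5, 0, 9, 3, 11, 7]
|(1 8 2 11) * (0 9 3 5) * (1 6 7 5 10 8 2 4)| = 12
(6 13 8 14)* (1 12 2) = (1 12 2)(6 13 8 14) = [0, 12, 1, 3, 4, 5, 13, 7, 14, 9, 10, 11, 2, 8, 6]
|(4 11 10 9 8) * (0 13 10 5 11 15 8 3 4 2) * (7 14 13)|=22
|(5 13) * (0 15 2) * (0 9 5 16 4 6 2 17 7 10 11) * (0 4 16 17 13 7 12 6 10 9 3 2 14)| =|(0 15 13 17 12 6 14)(2 3)(4 10 11)(5 7 9)| =42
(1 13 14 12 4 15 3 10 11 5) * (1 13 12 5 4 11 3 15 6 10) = [0, 12, 2, 1, 6, 13, 10, 7, 8, 9, 3, 4, 11, 14, 5, 15] = (15)(1 12 11 4 6 10 3)(5 13 14)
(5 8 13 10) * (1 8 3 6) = (1 8 13 10 5 3 6) = [0, 8, 2, 6, 4, 3, 1, 7, 13, 9, 5, 11, 12, 10]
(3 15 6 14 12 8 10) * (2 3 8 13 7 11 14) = (2 3 15 6)(7 11 14 12 13)(8 10) = [0, 1, 3, 15, 4, 5, 2, 11, 10, 9, 8, 14, 13, 7, 12, 6]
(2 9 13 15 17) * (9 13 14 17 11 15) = (2 13 9 14 17)(11 15) = [0, 1, 13, 3, 4, 5, 6, 7, 8, 14, 10, 15, 12, 9, 17, 11, 16, 2]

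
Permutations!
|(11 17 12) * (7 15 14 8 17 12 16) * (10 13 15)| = 8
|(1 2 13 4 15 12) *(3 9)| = 6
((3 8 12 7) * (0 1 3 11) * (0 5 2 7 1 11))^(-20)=[0, 1, 2, 3, 4, 5, 6, 7, 8, 9, 10, 11, 12]=(12)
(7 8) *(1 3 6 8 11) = [0, 3, 2, 6, 4, 5, 8, 11, 7, 9, 10, 1] = (1 3 6 8 7 11)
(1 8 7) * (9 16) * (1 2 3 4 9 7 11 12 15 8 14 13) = (1 14 13)(2 3 4 9 16 7)(8 11 12 15) = [0, 14, 3, 4, 9, 5, 6, 2, 11, 16, 10, 12, 15, 1, 13, 8, 7]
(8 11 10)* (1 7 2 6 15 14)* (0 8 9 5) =(0 8 11 10 9 5)(1 7 2 6 15 14) =[8, 7, 6, 3, 4, 0, 15, 2, 11, 5, 9, 10, 12, 13, 1, 14]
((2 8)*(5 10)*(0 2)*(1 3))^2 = (10)(0 8 2) = [8, 1, 0, 3, 4, 5, 6, 7, 2, 9, 10]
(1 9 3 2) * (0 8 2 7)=(0 8 2 1 9 3 7)=[8, 9, 1, 7, 4, 5, 6, 0, 2, 3]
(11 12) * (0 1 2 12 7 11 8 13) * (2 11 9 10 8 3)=[1, 11, 12, 2, 4, 5, 6, 9, 13, 10, 8, 7, 3, 0]=(0 1 11 7 9 10 8 13)(2 12 3)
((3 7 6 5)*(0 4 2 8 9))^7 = [2, 1, 9, 5, 8, 6, 7, 3, 0, 4] = (0 2 9 4 8)(3 5 6 7)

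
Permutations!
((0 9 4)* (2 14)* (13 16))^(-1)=(0 4 9)(2 14)(13 16)=[4, 1, 14, 3, 9, 5, 6, 7, 8, 0, 10, 11, 12, 16, 2, 15, 13]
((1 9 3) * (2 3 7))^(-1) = [0, 3, 7, 2, 4, 5, 6, 9, 8, 1] = (1 3 2 7 9)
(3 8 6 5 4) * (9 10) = (3 8 6 5 4)(9 10) = [0, 1, 2, 8, 3, 4, 5, 7, 6, 10, 9]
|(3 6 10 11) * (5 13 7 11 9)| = |(3 6 10 9 5 13 7 11)| = 8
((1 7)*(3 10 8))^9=[0, 7, 2, 3, 4, 5, 6, 1, 8, 9, 10]=(10)(1 7)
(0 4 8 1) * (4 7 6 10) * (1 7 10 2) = (0 10 4 8 7 6 2 1) = [10, 0, 1, 3, 8, 5, 2, 6, 7, 9, 4]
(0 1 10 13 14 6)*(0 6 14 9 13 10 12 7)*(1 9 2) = [9, 12, 1, 3, 4, 5, 6, 0, 8, 13, 10, 11, 7, 2, 14] = (14)(0 9 13 2 1 12 7)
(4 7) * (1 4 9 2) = (1 4 7 9 2) = [0, 4, 1, 3, 7, 5, 6, 9, 8, 2]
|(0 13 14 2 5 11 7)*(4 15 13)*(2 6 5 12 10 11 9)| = |(0 4 15 13 14 6 5 9 2 12 10 11 7)| = 13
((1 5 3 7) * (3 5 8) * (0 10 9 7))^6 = (0 3 8 1 7 9 10) = [3, 7, 2, 8, 4, 5, 6, 9, 1, 10, 0]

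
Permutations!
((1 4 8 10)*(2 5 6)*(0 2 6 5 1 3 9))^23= (0 9 3 10 8 4 1 2)= [9, 2, 0, 10, 1, 5, 6, 7, 4, 3, 8]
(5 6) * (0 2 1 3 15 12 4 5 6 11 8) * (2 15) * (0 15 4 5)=(0 4)(1 3 2)(5 11 8 15 12)=[4, 3, 1, 2, 0, 11, 6, 7, 15, 9, 10, 8, 5, 13, 14, 12]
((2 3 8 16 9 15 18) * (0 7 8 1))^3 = (0 16 18 1 8 15 3 7 9 2) = [16, 8, 0, 7, 4, 5, 6, 9, 15, 2, 10, 11, 12, 13, 14, 3, 18, 17, 1]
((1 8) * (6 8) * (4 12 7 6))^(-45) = (1 7)(4 6)(8 12) = [0, 7, 2, 3, 6, 5, 4, 1, 12, 9, 10, 11, 8]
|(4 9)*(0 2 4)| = 4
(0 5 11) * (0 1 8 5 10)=(0 10)(1 8 5 11)=[10, 8, 2, 3, 4, 11, 6, 7, 5, 9, 0, 1]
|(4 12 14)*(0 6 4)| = 5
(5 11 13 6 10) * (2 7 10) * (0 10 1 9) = [10, 9, 7, 3, 4, 11, 2, 1, 8, 0, 5, 13, 12, 6] = (0 10 5 11 13 6 2 7 1 9)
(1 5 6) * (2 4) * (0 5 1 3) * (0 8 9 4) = (0 5 6 3 8 9 4 2) = [5, 1, 0, 8, 2, 6, 3, 7, 9, 4]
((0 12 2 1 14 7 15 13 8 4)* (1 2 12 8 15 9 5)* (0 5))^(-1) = (0 9 7 14 1 5 4 8)(13 15) = [9, 5, 2, 3, 8, 4, 6, 14, 0, 7, 10, 11, 12, 15, 1, 13]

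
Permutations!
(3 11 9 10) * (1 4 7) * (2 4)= (1 2 4 7)(3 11 9 10)= [0, 2, 4, 11, 7, 5, 6, 1, 8, 10, 3, 9]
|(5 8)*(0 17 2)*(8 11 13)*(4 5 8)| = 12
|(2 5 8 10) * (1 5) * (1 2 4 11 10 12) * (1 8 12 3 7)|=|(1 5 12 8 3 7)(4 11 10)|=6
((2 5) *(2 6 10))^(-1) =(2 10 6 5) =[0, 1, 10, 3, 4, 2, 5, 7, 8, 9, 6]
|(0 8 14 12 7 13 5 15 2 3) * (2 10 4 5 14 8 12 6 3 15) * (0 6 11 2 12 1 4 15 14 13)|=|(0 1 4 5 12 7)(2 14 11)(3 6)(10 15)|=6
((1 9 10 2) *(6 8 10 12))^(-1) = [0, 2, 10, 3, 4, 5, 12, 7, 6, 1, 8, 11, 9] = (1 2 10 8 6 12 9)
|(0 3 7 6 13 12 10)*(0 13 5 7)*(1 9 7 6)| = 6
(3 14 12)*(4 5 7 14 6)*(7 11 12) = (3 6 4 5 11 12)(7 14) = [0, 1, 2, 6, 5, 11, 4, 14, 8, 9, 10, 12, 3, 13, 7]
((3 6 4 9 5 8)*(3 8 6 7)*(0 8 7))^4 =(9) =[0, 1, 2, 3, 4, 5, 6, 7, 8, 9]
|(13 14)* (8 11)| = |(8 11)(13 14)| = 2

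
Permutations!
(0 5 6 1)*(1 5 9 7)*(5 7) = (0 9 5 6 7 1) = [9, 0, 2, 3, 4, 6, 7, 1, 8, 5]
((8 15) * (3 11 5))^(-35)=(3 11 5)(8 15)=[0, 1, 2, 11, 4, 3, 6, 7, 15, 9, 10, 5, 12, 13, 14, 8]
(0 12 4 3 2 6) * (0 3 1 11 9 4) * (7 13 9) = (0 12)(1 11 7 13 9 4)(2 6 3) = [12, 11, 6, 2, 1, 5, 3, 13, 8, 4, 10, 7, 0, 9]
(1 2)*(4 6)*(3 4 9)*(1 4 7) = [0, 2, 4, 7, 6, 5, 9, 1, 8, 3] = (1 2 4 6 9 3 7)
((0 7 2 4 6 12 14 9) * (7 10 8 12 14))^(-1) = [9, 1, 7, 3, 2, 5, 4, 12, 10, 14, 0, 11, 8, 13, 6] = (0 9 14 6 4 2 7 12 8 10)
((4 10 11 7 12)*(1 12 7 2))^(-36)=(12)=[0, 1, 2, 3, 4, 5, 6, 7, 8, 9, 10, 11, 12]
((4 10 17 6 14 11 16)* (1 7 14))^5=[0, 4, 2, 3, 7, 5, 16, 10, 8, 9, 14, 6, 12, 13, 17, 15, 1, 11]=(1 4 7 10 14 17 11 6 16)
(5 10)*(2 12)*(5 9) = (2 12)(5 10 9) = [0, 1, 12, 3, 4, 10, 6, 7, 8, 5, 9, 11, 2]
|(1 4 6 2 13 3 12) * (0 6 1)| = 6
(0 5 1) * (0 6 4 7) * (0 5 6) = (0 6 4 7 5 1) = [6, 0, 2, 3, 7, 1, 4, 5]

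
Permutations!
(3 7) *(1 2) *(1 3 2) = (2 3 7) = [0, 1, 3, 7, 4, 5, 6, 2]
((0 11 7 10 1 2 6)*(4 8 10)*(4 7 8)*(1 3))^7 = (0 6 2 1 3 10 8 11) = [6, 3, 1, 10, 4, 5, 2, 7, 11, 9, 8, 0]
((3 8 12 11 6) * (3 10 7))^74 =(3 6 8 10 12 7 11) =[0, 1, 2, 6, 4, 5, 8, 11, 10, 9, 12, 3, 7]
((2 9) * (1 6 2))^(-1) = (1 9 2 6) = [0, 9, 6, 3, 4, 5, 1, 7, 8, 2]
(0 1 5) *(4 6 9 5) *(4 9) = (0 1 9 5)(4 6) = [1, 9, 2, 3, 6, 0, 4, 7, 8, 5]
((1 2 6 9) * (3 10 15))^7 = (1 9 6 2)(3 10 15) = [0, 9, 1, 10, 4, 5, 2, 7, 8, 6, 15, 11, 12, 13, 14, 3]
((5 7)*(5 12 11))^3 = (5 11 12 7) = [0, 1, 2, 3, 4, 11, 6, 5, 8, 9, 10, 12, 7]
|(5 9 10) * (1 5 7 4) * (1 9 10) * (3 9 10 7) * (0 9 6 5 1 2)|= 6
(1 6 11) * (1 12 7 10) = (1 6 11 12 7 10) = [0, 6, 2, 3, 4, 5, 11, 10, 8, 9, 1, 12, 7]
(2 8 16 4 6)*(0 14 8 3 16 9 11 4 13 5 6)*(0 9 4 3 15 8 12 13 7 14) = (2 15 8 4 9 11 3 16 7 14 12 13 5 6) = [0, 1, 15, 16, 9, 6, 2, 14, 4, 11, 10, 3, 13, 5, 12, 8, 7]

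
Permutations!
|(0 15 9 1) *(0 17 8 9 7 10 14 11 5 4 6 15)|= 8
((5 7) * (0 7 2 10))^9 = (0 10 2 5 7) = [10, 1, 5, 3, 4, 7, 6, 0, 8, 9, 2]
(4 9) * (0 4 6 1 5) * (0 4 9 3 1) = (0 9 6)(1 5 4 3) = [9, 5, 2, 1, 3, 4, 0, 7, 8, 6]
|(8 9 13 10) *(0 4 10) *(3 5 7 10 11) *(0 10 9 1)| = |(0 4 11 3 5 7 9 13 10 8 1)| = 11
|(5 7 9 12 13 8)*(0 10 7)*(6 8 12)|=14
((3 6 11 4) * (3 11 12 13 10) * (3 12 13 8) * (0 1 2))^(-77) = (0 1 2)(3 6 13 10 12 8)(4 11) = [1, 2, 0, 6, 11, 5, 13, 7, 3, 9, 12, 4, 8, 10]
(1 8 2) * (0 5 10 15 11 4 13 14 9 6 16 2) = (0 5 10 15 11 4 13 14 9 6 16 2 1 8) = [5, 8, 1, 3, 13, 10, 16, 7, 0, 6, 15, 4, 12, 14, 9, 11, 2]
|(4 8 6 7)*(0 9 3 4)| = 7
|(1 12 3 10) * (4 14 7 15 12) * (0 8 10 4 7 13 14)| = 18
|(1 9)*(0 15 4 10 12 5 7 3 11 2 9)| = |(0 15 4 10 12 5 7 3 11 2 9 1)| = 12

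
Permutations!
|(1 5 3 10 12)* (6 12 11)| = |(1 5 3 10 11 6 12)| = 7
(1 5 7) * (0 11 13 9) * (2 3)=(0 11 13 9)(1 5 7)(2 3)=[11, 5, 3, 2, 4, 7, 6, 1, 8, 0, 10, 13, 12, 9]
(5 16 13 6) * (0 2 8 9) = (0 2 8 9)(5 16 13 6) = [2, 1, 8, 3, 4, 16, 5, 7, 9, 0, 10, 11, 12, 6, 14, 15, 13]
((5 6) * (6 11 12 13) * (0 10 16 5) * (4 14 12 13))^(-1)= (0 6 13 11 5 16 10)(4 12 14)= [6, 1, 2, 3, 12, 16, 13, 7, 8, 9, 0, 5, 14, 11, 4, 15, 10]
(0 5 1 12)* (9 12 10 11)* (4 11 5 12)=[12, 10, 2, 3, 11, 1, 6, 7, 8, 4, 5, 9, 0]=(0 12)(1 10 5)(4 11 9)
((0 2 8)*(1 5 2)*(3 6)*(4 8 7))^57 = [1, 5, 7, 6, 8, 2, 3, 4, 0] = (0 1 5 2 7 4 8)(3 6)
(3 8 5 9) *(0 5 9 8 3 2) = (0 5 8 9 2) = [5, 1, 0, 3, 4, 8, 6, 7, 9, 2]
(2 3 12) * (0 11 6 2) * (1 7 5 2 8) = (0 11 6 8 1 7 5 2 3 12) = [11, 7, 3, 12, 4, 2, 8, 5, 1, 9, 10, 6, 0]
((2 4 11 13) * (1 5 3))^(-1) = (1 3 5)(2 13 11 4) = [0, 3, 13, 5, 2, 1, 6, 7, 8, 9, 10, 4, 12, 11]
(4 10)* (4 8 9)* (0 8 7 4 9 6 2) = (0 8 6 2)(4 10 7) = [8, 1, 0, 3, 10, 5, 2, 4, 6, 9, 7]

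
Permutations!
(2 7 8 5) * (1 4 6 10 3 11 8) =[0, 4, 7, 11, 6, 2, 10, 1, 5, 9, 3, 8] =(1 4 6 10 3 11 8 5 2 7)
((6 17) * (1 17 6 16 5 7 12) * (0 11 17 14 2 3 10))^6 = (0 12)(1 11)(2 16)(3 5)(7 10)(14 17) = [12, 11, 16, 5, 4, 3, 6, 10, 8, 9, 7, 1, 0, 13, 17, 15, 2, 14]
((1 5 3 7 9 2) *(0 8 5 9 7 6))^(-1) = (0 6 3 5 8)(1 2 9) = [6, 2, 9, 5, 4, 8, 3, 7, 0, 1]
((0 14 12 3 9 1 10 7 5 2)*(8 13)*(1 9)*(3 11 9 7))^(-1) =(0 2 5 7 9 11 12 14)(1 3 10)(8 13) =[2, 3, 5, 10, 4, 7, 6, 9, 13, 11, 1, 12, 14, 8, 0]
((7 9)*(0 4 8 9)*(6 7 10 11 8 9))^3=(0 10 6 4 11 7 9 8)=[10, 1, 2, 3, 11, 5, 4, 9, 0, 8, 6, 7]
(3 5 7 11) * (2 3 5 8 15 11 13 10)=[0, 1, 3, 8, 4, 7, 6, 13, 15, 9, 2, 5, 12, 10, 14, 11]=(2 3 8 15 11 5 7 13 10)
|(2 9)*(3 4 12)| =|(2 9)(3 4 12)| =6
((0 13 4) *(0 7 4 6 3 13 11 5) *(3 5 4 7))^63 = (13) = [0, 1, 2, 3, 4, 5, 6, 7, 8, 9, 10, 11, 12, 13]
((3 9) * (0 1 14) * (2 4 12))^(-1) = [14, 0, 12, 9, 2, 5, 6, 7, 8, 3, 10, 11, 4, 13, 1] = (0 14 1)(2 12 4)(3 9)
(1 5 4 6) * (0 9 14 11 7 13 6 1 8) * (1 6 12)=[9, 5, 2, 3, 6, 4, 8, 13, 0, 14, 10, 7, 1, 12, 11]=(0 9 14 11 7 13 12 1 5 4 6 8)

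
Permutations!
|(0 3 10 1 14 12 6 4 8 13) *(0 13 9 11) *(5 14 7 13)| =|(0 3 10 1 7 13 5 14 12 6 4 8 9 11)| =14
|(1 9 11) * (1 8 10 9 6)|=|(1 6)(8 10 9 11)|=4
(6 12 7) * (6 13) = (6 12 7 13) = [0, 1, 2, 3, 4, 5, 12, 13, 8, 9, 10, 11, 7, 6]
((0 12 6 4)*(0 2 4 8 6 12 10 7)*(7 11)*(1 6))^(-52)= (12)(1 8 6)= [0, 8, 2, 3, 4, 5, 1, 7, 6, 9, 10, 11, 12]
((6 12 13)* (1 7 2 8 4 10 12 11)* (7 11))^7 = [0, 11, 7, 3, 8, 5, 13, 6, 2, 9, 4, 1, 10, 12] = (1 11)(2 7 6 13 12 10 4 8)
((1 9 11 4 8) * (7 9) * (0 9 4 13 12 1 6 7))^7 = (0 9 11 13 12 1)(4 7 6 8) = [9, 0, 2, 3, 7, 5, 8, 6, 4, 11, 10, 13, 1, 12]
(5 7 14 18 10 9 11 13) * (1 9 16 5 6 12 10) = (1 9 11 13 6 12 10 16 5 7 14 18) = [0, 9, 2, 3, 4, 7, 12, 14, 8, 11, 16, 13, 10, 6, 18, 15, 5, 17, 1]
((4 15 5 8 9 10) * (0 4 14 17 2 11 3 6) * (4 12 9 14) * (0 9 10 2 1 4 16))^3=[16, 5, 6, 2, 8, 17, 11, 7, 1, 3, 12, 9, 0, 13, 4, 14, 10, 15]=(0 16 10 12)(1 5 17 15 14 4 8)(2 6 11 9 3)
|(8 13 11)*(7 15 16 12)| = |(7 15 16 12)(8 13 11)| = 12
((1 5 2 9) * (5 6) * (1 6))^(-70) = [0, 1, 6, 3, 4, 9, 2, 7, 8, 5] = (2 6)(5 9)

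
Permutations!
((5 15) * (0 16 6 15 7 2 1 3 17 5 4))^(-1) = (0 4 15 6 16)(1 2 7 5 17 3) = [4, 2, 7, 1, 15, 17, 16, 5, 8, 9, 10, 11, 12, 13, 14, 6, 0, 3]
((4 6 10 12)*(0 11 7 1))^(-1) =[1, 7, 2, 3, 12, 5, 4, 11, 8, 9, 6, 0, 10] =(0 1 7 11)(4 12 10 6)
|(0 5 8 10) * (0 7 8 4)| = 3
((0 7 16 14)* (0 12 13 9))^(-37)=[13, 1, 2, 3, 4, 5, 6, 9, 8, 12, 10, 11, 16, 14, 7, 15, 0]=(0 13 14 7 9 12 16)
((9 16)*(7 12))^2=(16)=[0, 1, 2, 3, 4, 5, 6, 7, 8, 9, 10, 11, 12, 13, 14, 15, 16]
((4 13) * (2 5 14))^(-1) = [0, 1, 14, 3, 13, 2, 6, 7, 8, 9, 10, 11, 12, 4, 5] = (2 14 5)(4 13)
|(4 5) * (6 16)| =2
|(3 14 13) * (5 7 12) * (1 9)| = 6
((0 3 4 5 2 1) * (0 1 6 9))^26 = (0 6 5 3 9 2 4) = [6, 1, 4, 9, 0, 3, 5, 7, 8, 2]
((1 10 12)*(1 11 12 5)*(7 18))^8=(18)(1 5 10)=[0, 5, 2, 3, 4, 10, 6, 7, 8, 9, 1, 11, 12, 13, 14, 15, 16, 17, 18]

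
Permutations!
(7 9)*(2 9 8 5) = [0, 1, 9, 3, 4, 2, 6, 8, 5, 7] = (2 9 7 8 5)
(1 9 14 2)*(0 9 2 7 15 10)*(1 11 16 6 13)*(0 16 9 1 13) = (0 1 2 11 9 14 7 15 10 16 6) = [1, 2, 11, 3, 4, 5, 0, 15, 8, 14, 16, 9, 12, 13, 7, 10, 6]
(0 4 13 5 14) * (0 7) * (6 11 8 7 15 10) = (0 4 13 5 14 15 10 6 11 8 7) = [4, 1, 2, 3, 13, 14, 11, 0, 7, 9, 6, 8, 12, 5, 15, 10]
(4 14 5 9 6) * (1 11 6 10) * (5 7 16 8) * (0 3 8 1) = [3, 11, 2, 8, 14, 9, 4, 16, 5, 10, 0, 6, 12, 13, 7, 15, 1] = (0 3 8 5 9 10)(1 11 6 4 14 7 16)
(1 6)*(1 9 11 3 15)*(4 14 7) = (1 6 9 11 3 15)(4 14 7) = [0, 6, 2, 15, 14, 5, 9, 4, 8, 11, 10, 3, 12, 13, 7, 1]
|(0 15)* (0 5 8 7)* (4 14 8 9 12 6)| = 10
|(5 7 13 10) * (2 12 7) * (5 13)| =4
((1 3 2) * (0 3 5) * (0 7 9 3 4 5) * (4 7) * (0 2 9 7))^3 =[0, 2, 1, 9, 5, 4, 6, 7, 8, 3] =(1 2)(3 9)(4 5)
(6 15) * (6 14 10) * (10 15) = (6 10)(14 15) = [0, 1, 2, 3, 4, 5, 10, 7, 8, 9, 6, 11, 12, 13, 15, 14]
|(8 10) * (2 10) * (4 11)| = |(2 10 8)(4 11)| = 6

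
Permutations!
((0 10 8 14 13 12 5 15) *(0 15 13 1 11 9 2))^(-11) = [11, 10, 1, 3, 4, 13, 6, 7, 2, 14, 9, 8, 5, 12, 0, 15] = (15)(0 11 8 2 1 10 9 14)(5 13 12)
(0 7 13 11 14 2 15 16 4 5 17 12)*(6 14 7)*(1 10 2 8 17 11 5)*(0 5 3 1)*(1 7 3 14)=(0 6 1 10 2 15 16 4)(3 7 13 14 8 17 12 5 11)=[6, 10, 15, 7, 0, 11, 1, 13, 17, 9, 2, 3, 5, 14, 8, 16, 4, 12]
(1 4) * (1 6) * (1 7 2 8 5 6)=(1 4)(2 8 5 6 7)=[0, 4, 8, 3, 1, 6, 7, 2, 5]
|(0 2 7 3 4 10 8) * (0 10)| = 10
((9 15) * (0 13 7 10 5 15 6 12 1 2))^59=(0 5 12 13 15 1 7 9 2 10 6)=[5, 7, 10, 3, 4, 12, 0, 9, 8, 2, 6, 11, 13, 15, 14, 1]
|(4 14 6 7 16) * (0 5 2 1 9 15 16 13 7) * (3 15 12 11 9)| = 30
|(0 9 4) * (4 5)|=|(0 9 5 4)|=4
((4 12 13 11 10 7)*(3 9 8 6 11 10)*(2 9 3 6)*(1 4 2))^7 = (1 9 7 13 4 8 2 10 12)(6 11) = [0, 9, 10, 3, 8, 5, 11, 13, 2, 7, 12, 6, 1, 4]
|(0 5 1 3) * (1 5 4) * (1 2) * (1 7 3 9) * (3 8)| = 6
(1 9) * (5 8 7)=[0, 9, 2, 3, 4, 8, 6, 5, 7, 1]=(1 9)(5 8 7)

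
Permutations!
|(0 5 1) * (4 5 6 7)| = |(0 6 7 4 5 1)| = 6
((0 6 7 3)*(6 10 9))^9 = (0 6)(3 9)(7 10) = [6, 1, 2, 9, 4, 5, 0, 10, 8, 3, 7]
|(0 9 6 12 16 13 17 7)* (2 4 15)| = 24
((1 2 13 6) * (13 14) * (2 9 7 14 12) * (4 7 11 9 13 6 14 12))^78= [0, 14, 7, 3, 12, 5, 13, 2, 8, 9, 10, 11, 4, 6, 1]= (1 14)(2 7)(4 12)(6 13)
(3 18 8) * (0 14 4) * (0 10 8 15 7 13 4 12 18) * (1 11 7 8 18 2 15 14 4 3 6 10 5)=(0 4 5 1 11 7 13 3)(2 15 8 6 10 18 14 12)=[4, 11, 15, 0, 5, 1, 10, 13, 6, 9, 18, 7, 2, 3, 12, 8, 16, 17, 14]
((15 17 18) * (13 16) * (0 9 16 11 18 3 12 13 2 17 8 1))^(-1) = (0 1 8 15 18 11 13 12 3 17 2 16 9) = [1, 8, 16, 17, 4, 5, 6, 7, 15, 0, 10, 13, 3, 12, 14, 18, 9, 2, 11]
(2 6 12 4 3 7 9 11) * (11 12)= [0, 1, 6, 7, 3, 5, 11, 9, 8, 12, 10, 2, 4]= (2 6 11)(3 7 9 12 4)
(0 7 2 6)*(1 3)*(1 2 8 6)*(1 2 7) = [1, 3, 2, 7, 4, 5, 0, 8, 6] = (0 1 3 7 8 6)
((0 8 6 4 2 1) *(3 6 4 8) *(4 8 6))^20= [0, 1, 2, 3, 4, 5, 6, 7, 8]= (8)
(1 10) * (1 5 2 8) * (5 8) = (1 10 8)(2 5) = [0, 10, 5, 3, 4, 2, 6, 7, 1, 9, 8]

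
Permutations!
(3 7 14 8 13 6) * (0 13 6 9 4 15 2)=(0 13 9 4 15 2)(3 7 14 8 6)=[13, 1, 0, 7, 15, 5, 3, 14, 6, 4, 10, 11, 12, 9, 8, 2]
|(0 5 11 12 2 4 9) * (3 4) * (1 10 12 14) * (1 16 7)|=|(0 5 11 14 16 7 1 10 12 2 3 4 9)|=13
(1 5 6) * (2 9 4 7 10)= (1 5 6)(2 9 4 7 10)= [0, 5, 9, 3, 7, 6, 1, 10, 8, 4, 2]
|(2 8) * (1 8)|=|(1 8 2)|=3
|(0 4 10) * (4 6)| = |(0 6 4 10)| = 4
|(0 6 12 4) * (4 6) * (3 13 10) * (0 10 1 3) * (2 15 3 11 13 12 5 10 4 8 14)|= 30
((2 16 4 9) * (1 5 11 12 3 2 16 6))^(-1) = (1 6 2 3 12 11 5)(4 16 9) = [0, 6, 3, 12, 16, 1, 2, 7, 8, 4, 10, 5, 11, 13, 14, 15, 9]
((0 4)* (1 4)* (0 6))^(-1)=(0 6 4 1)=[6, 0, 2, 3, 1, 5, 4]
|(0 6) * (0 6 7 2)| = 3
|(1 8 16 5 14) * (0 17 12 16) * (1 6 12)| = |(0 17 1 8)(5 14 6 12 16)| = 20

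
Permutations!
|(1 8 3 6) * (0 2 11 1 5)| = 8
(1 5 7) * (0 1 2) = (0 1 5 7 2) = [1, 5, 0, 3, 4, 7, 6, 2]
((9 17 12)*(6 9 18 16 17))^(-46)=[0, 1, 2, 3, 4, 5, 6, 7, 8, 9, 10, 11, 16, 13, 14, 15, 12, 18, 17]=(12 16)(17 18)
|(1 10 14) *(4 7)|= |(1 10 14)(4 7)|= 6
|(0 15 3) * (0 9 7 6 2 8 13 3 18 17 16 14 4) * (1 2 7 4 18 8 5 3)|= |(0 15 8 13 1 2 5 3 9 4)(6 7)(14 18 17 16)|= 20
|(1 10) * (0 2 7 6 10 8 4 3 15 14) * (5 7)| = 12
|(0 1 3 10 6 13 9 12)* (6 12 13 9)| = |(0 1 3 10 12)(6 9 13)| = 15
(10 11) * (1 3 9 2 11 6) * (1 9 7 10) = [0, 3, 11, 7, 4, 5, 9, 10, 8, 2, 6, 1] = (1 3 7 10 6 9 2 11)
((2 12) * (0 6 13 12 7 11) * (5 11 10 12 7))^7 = (0 5 12 7 6 11 2 10 13) = [5, 1, 10, 3, 4, 12, 11, 6, 8, 9, 13, 2, 7, 0]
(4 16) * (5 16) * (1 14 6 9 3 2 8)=(1 14 6 9 3 2 8)(4 5 16)=[0, 14, 8, 2, 5, 16, 9, 7, 1, 3, 10, 11, 12, 13, 6, 15, 4]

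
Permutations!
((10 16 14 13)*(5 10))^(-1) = (5 13 14 16 10) = [0, 1, 2, 3, 4, 13, 6, 7, 8, 9, 5, 11, 12, 14, 16, 15, 10]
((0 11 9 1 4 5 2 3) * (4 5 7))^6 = (0 3 2 5 1 9 11) = [3, 9, 5, 2, 4, 1, 6, 7, 8, 11, 10, 0]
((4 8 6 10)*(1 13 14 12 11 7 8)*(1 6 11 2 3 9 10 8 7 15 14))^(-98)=(2 3 9 10 4 6 8 11 15 14 12)=[0, 1, 3, 9, 6, 5, 8, 7, 11, 10, 4, 15, 2, 13, 12, 14]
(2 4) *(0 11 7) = (0 11 7)(2 4) = [11, 1, 4, 3, 2, 5, 6, 0, 8, 9, 10, 7]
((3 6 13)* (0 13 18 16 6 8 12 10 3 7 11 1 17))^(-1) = (0 17 1 11 7 13)(3 10 12 8)(6 16 18) = [17, 11, 2, 10, 4, 5, 16, 13, 3, 9, 12, 7, 8, 0, 14, 15, 18, 1, 6]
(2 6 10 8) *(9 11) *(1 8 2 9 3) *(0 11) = (0 11 3 1 8 9)(2 6 10) = [11, 8, 6, 1, 4, 5, 10, 7, 9, 0, 2, 3]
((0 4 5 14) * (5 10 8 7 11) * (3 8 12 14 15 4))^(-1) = (0 14 12 10 4 15 5 11 7 8 3) = [14, 1, 2, 0, 15, 11, 6, 8, 3, 9, 4, 7, 10, 13, 12, 5]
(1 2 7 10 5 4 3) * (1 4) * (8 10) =[0, 2, 7, 4, 3, 1, 6, 8, 10, 9, 5] =(1 2 7 8 10 5)(3 4)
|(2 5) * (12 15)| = |(2 5)(12 15)| = 2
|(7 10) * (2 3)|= 2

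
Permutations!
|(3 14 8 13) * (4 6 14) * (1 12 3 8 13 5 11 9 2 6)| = |(1 12 3 4)(2 6 14 13 8 5 11 9)| = 8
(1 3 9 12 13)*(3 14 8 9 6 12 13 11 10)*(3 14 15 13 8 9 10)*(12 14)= (1 15 13)(3 6 14 9 8 10 12 11)= [0, 15, 2, 6, 4, 5, 14, 7, 10, 8, 12, 3, 11, 1, 9, 13]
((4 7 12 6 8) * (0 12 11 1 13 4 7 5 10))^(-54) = [12, 13, 2, 3, 5, 10, 8, 11, 7, 9, 0, 1, 6, 4] = (0 12 6 8 7 11 1 13 4 5 10)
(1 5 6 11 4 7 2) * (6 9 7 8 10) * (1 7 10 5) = (2 7)(4 8 5 9 10 6 11) = [0, 1, 7, 3, 8, 9, 11, 2, 5, 10, 6, 4]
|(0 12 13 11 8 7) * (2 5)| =|(0 12 13 11 8 7)(2 5)| =6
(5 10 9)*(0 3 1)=(0 3 1)(5 10 9)=[3, 0, 2, 1, 4, 10, 6, 7, 8, 5, 9]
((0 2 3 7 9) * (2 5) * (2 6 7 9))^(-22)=(0 9 3 2 7 6 5)=[9, 1, 7, 2, 4, 0, 5, 6, 8, 3]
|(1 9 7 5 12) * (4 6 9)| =|(1 4 6 9 7 5 12)| =7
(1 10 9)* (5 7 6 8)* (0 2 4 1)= (0 2 4 1 10 9)(5 7 6 8)= [2, 10, 4, 3, 1, 7, 8, 6, 5, 0, 9]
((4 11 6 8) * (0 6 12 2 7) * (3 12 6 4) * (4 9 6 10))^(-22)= (0 6 3 2)(4 10 11)(7 9 8 12)= [6, 1, 0, 2, 10, 5, 3, 9, 12, 8, 11, 4, 7]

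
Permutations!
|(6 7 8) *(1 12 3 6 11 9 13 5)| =10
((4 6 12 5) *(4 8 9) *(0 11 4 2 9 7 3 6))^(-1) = [4, 1, 9, 7, 11, 12, 3, 8, 5, 2, 10, 0, 6] = (0 4 11)(2 9)(3 7 8 5 12 6)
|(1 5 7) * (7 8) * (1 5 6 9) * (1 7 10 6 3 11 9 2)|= |(1 3 11 9 7 5 8 10 6 2)|= 10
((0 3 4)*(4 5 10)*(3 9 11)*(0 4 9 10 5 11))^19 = [10, 1, 2, 11, 4, 5, 6, 7, 8, 0, 9, 3] = (0 10 9)(3 11)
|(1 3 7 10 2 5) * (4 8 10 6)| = 9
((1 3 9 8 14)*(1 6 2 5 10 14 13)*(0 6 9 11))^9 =(0 1 9 5)(2 11 13 14)(3 8 10 6) =[1, 9, 11, 8, 4, 0, 3, 7, 10, 5, 6, 13, 12, 14, 2]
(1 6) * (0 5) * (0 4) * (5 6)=(0 6 1 5 4)=[6, 5, 2, 3, 0, 4, 1]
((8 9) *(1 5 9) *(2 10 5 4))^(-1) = (1 8 9 5 10 2 4) = [0, 8, 4, 3, 1, 10, 6, 7, 9, 5, 2]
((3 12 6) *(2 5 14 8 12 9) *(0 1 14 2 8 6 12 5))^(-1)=(0 2 5 8 9 3 6 14 1)=[2, 0, 5, 6, 4, 8, 14, 7, 9, 3, 10, 11, 12, 13, 1]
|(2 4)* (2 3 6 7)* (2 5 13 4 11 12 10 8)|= |(2 11 12 10 8)(3 6 7 5 13 4)|= 30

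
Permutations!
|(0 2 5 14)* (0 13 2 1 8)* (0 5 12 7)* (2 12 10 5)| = 10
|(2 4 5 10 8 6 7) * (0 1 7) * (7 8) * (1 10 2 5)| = 9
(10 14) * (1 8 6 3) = [0, 8, 2, 1, 4, 5, 3, 7, 6, 9, 14, 11, 12, 13, 10] = (1 8 6 3)(10 14)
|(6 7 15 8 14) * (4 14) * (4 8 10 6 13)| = |(4 14 13)(6 7 15 10)| = 12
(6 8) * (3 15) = [0, 1, 2, 15, 4, 5, 8, 7, 6, 9, 10, 11, 12, 13, 14, 3] = (3 15)(6 8)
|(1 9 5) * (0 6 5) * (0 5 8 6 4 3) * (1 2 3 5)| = 10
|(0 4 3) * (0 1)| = |(0 4 3 1)| = 4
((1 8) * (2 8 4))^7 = (1 8 2 4) = [0, 8, 4, 3, 1, 5, 6, 7, 2]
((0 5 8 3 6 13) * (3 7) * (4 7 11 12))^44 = (0 12 6 8 7)(3 5 4 13 11) = [12, 1, 2, 5, 13, 4, 8, 0, 7, 9, 10, 3, 6, 11]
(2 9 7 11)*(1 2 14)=[0, 2, 9, 3, 4, 5, 6, 11, 8, 7, 10, 14, 12, 13, 1]=(1 2 9 7 11 14)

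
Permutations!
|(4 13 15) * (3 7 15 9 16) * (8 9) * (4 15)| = 7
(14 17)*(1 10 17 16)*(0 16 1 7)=(0 16 7)(1 10 17 14)=[16, 10, 2, 3, 4, 5, 6, 0, 8, 9, 17, 11, 12, 13, 1, 15, 7, 14]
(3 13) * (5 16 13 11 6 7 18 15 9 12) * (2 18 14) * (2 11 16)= (2 18 15 9 12 5)(3 16 13)(6 7 14 11)= [0, 1, 18, 16, 4, 2, 7, 14, 8, 12, 10, 6, 5, 3, 11, 9, 13, 17, 15]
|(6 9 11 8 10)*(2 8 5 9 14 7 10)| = 12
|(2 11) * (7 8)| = 2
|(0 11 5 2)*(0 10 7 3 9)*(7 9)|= |(0 11 5 2 10 9)(3 7)|= 6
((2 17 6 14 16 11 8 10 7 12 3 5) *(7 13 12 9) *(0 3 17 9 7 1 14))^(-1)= (0 6 17 12 13 10 8 11 16 14 1 9 2 5 3)= [6, 9, 5, 0, 4, 3, 17, 7, 11, 2, 8, 16, 13, 10, 1, 15, 14, 12]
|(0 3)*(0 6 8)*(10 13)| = 4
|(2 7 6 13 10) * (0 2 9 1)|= 8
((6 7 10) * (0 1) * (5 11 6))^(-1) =[1, 0, 2, 3, 4, 10, 11, 6, 8, 9, 7, 5] =(0 1)(5 10 7 6 11)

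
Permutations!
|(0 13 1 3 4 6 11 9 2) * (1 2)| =|(0 13 2)(1 3 4 6 11 9)| =6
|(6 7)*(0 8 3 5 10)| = 10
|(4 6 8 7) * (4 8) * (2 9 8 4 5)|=7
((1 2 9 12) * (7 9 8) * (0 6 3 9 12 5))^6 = (0 6 3 9 5)(1 2 8 7 12) = [6, 2, 8, 9, 4, 0, 3, 12, 7, 5, 10, 11, 1]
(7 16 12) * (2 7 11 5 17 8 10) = (2 7 16 12 11 5 17 8 10) = [0, 1, 7, 3, 4, 17, 6, 16, 10, 9, 2, 5, 11, 13, 14, 15, 12, 8]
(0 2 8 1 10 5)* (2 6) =(0 6 2 8 1 10 5) =[6, 10, 8, 3, 4, 0, 2, 7, 1, 9, 5]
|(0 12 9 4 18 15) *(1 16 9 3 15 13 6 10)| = |(0 12 3 15)(1 16 9 4 18 13 6 10)| = 8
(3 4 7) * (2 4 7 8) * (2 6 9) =(2 4 8 6 9)(3 7) =[0, 1, 4, 7, 8, 5, 9, 3, 6, 2]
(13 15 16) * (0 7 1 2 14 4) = [7, 2, 14, 3, 0, 5, 6, 1, 8, 9, 10, 11, 12, 15, 4, 16, 13] = (0 7 1 2 14 4)(13 15 16)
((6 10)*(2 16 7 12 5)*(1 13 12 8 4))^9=[0, 1, 2, 3, 4, 5, 10, 7, 8, 9, 6, 11, 12, 13, 14, 15, 16]=(16)(6 10)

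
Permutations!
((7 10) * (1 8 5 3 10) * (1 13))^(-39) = (1 3 13 5 7 8 10) = [0, 3, 2, 13, 4, 7, 6, 8, 10, 9, 1, 11, 12, 5]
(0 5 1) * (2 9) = (0 5 1)(2 9) = [5, 0, 9, 3, 4, 1, 6, 7, 8, 2]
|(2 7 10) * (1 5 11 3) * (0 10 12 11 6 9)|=|(0 10 2 7 12 11 3 1 5 6 9)|=11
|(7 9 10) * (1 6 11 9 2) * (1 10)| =12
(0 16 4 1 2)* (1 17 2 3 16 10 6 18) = (0 10 6 18 1 3 16 4 17 2) = [10, 3, 0, 16, 17, 5, 18, 7, 8, 9, 6, 11, 12, 13, 14, 15, 4, 2, 1]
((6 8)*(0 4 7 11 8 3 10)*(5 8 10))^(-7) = (0 11 4 10 7)(3 5 8 6) = [11, 1, 2, 5, 10, 8, 3, 0, 6, 9, 7, 4]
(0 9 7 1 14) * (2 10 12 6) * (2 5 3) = (0 9 7 1 14)(2 10 12 6 5 3) = [9, 14, 10, 2, 4, 3, 5, 1, 8, 7, 12, 11, 6, 13, 0]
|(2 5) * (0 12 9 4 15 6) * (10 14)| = |(0 12 9 4 15 6)(2 5)(10 14)| = 6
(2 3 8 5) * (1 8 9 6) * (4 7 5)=(1 8 4 7 5 2 3 9 6)=[0, 8, 3, 9, 7, 2, 1, 5, 4, 6]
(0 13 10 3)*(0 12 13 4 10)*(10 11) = (0 4 11 10 3 12 13) = [4, 1, 2, 12, 11, 5, 6, 7, 8, 9, 3, 10, 13, 0]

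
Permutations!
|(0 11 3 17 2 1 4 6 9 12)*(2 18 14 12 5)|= |(0 11 3 17 18 14 12)(1 4 6 9 5 2)|= 42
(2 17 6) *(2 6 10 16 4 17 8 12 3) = (2 8 12 3)(4 17 10 16) = [0, 1, 8, 2, 17, 5, 6, 7, 12, 9, 16, 11, 3, 13, 14, 15, 4, 10]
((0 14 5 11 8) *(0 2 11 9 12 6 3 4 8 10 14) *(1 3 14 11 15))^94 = (1 2 4)(3 15 8)(5 14 6 12 9) = [0, 2, 4, 15, 1, 14, 12, 7, 3, 5, 10, 11, 9, 13, 6, 8]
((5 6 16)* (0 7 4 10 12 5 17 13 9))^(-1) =(0 9 13 17 16 6 5 12 10 4 7) =[9, 1, 2, 3, 7, 12, 5, 0, 8, 13, 4, 11, 10, 17, 14, 15, 6, 16]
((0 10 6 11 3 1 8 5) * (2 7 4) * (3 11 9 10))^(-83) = (11)(0 1 5 3 8)(2 7 4)(6 9 10) = [1, 5, 7, 8, 2, 3, 9, 4, 0, 10, 6, 11]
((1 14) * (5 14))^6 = (14) = [0, 1, 2, 3, 4, 5, 6, 7, 8, 9, 10, 11, 12, 13, 14]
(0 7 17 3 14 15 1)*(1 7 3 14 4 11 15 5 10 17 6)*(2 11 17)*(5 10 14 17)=(17)(0 3 4 5 14 10 2 11 15 7 6 1)=[3, 0, 11, 4, 5, 14, 1, 6, 8, 9, 2, 15, 12, 13, 10, 7, 16, 17]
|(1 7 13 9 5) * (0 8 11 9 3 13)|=|(0 8 11 9 5 1 7)(3 13)|=14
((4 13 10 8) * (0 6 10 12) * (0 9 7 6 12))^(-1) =(0 13 4 8 10 6 7 9 12) =[13, 1, 2, 3, 8, 5, 7, 9, 10, 12, 6, 11, 0, 4]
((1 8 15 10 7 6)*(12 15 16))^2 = (1 16 15 7)(6 8 12 10) = [0, 16, 2, 3, 4, 5, 8, 1, 12, 9, 6, 11, 10, 13, 14, 7, 15]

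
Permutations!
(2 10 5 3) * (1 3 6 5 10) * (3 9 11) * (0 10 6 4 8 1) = [10, 9, 0, 2, 8, 4, 5, 7, 1, 11, 6, 3] = (0 10 6 5 4 8 1 9 11 3 2)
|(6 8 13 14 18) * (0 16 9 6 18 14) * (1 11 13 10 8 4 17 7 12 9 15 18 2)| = 24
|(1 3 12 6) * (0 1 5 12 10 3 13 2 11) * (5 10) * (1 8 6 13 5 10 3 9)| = |(0 8 6 3 10 9 1 5 12 13 2 11)| = 12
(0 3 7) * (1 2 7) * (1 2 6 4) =(0 3 2 7)(1 6 4) =[3, 6, 7, 2, 1, 5, 4, 0]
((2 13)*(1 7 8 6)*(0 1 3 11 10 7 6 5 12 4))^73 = [8, 5, 13, 4, 7, 11, 12, 6, 3, 9, 1, 0, 10, 2] = (0 8 3 4 7 6 12 10 1 5 11)(2 13)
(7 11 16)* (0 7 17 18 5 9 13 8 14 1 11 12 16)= (0 7 12 16 17 18 5 9 13 8 14 1 11)= [7, 11, 2, 3, 4, 9, 6, 12, 14, 13, 10, 0, 16, 8, 1, 15, 17, 18, 5]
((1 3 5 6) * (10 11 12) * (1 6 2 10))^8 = (1 3 5 2 10 11 12) = [0, 3, 10, 5, 4, 2, 6, 7, 8, 9, 11, 12, 1]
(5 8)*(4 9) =(4 9)(5 8) =[0, 1, 2, 3, 9, 8, 6, 7, 5, 4]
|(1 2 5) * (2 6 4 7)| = 6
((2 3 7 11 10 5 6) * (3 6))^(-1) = (2 6)(3 5 10 11 7) = [0, 1, 6, 5, 4, 10, 2, 3, 8, 9, 11, 7]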